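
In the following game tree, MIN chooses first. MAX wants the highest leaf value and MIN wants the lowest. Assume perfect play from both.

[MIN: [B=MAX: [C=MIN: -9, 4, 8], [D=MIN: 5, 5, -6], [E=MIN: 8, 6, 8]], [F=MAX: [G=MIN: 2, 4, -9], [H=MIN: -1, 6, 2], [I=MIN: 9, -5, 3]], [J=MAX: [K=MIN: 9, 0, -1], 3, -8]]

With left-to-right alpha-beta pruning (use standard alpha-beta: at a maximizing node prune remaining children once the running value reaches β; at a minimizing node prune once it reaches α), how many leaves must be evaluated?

C [α=-∞,β=+∞]: v=-9
D [α=-9,β=+∞]: v=-6
E [α=-6,β=+∞]: v=6
B [α=-∞,β=+∞]: v=6
G [α=-∞,β=6]: v=-9
H [α=-9,β=6]: v=-1
I [α=-1,β=6]: v=-5 after child 2 ≤ α → α-cutoff, skip 1
F [α=-∞,β=6]: v=-1
K [α=-∞,β=-1]: v=-1
J [α=-∞,β=-1]: v=-1 after child 1 ≥ β → β-cutoff, skip 2
Root [α=-∞,β=+∞]: v=-1
Leaves evaluated: 20 of 23.

20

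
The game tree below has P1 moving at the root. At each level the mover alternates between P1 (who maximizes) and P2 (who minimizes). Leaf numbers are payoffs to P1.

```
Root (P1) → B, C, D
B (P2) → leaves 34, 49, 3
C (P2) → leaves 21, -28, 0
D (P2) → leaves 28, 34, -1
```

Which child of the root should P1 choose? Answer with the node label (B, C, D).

B

B (P2): min(34, 49, 3) = 3
C (P2): min(21, -28, 0) = -28
D (P2): min(28, 34, -1) = -1
Root (P1): max(3, -28, -1) = 3
P1 picks the child with the highest value: B (value 3).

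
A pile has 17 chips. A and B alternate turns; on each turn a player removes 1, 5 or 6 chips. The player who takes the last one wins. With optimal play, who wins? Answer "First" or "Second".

i:   0  1  2  3  4  5  6  7  8  9 10 11 12 13 14 15 16 17
     L  W  L  W  L  W  W  W  W  W  W  L  W  L  W  L  W  W
Position 17 is W, so the first player wins.

First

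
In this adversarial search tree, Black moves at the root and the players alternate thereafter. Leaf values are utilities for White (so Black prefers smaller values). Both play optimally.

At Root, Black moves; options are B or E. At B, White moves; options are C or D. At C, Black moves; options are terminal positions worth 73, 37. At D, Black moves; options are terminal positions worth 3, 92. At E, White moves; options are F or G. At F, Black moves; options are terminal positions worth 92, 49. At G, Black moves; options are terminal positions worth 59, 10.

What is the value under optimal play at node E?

F: min(92, 49) = 49
G: min(59, 10) = 10
E: max(49, 10) = 49

49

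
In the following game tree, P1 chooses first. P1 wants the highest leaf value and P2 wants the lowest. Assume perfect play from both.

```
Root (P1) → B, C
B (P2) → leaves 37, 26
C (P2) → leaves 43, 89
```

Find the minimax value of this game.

43

B (P2): min(37, 26) = 26
C (P2): min(43, 89) = 43
Root (P1): max(26, 43) = 43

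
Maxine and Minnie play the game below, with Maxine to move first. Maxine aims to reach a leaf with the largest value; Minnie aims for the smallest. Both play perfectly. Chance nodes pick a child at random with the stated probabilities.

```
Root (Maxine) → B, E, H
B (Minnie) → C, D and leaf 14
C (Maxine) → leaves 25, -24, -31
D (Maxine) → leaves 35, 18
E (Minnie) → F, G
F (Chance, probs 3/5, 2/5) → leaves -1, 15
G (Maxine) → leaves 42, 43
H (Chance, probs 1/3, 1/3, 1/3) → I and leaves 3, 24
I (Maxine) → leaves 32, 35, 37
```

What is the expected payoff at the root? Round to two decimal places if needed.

21.33

C (Maxine): max(25, -24, -31) = 25
D (Maxine): max(35, 18) = 35
B (Minnie): min(25, 35, 14) = 14
F (Chance): 3/5·-1 + 2/5·15 = 5.4
G (Maxine): max(42, 43) = 43
E (Minnie): min(5.4, 43) = 5.4
I (Maxine): max(32, 35, 37) = 37
H (Chance): 1/3·37 + 1/3·3 + 1/3·24 = 21.33
Root (Maxine): max(14, 5.4, 21.33) = 21.33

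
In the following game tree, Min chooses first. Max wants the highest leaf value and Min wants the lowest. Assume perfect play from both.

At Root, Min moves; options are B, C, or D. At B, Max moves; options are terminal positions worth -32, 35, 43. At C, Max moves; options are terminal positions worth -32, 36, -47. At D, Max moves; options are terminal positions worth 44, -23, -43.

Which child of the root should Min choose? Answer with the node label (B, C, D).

C

B (Max): max(-32, 35, 43) = 43
C (Max): max(-32, 36, -47) = 36
D (Max): max(44, -23, -43) = 44
Root (Min): min(43, 36, 44) = 36
Min picks the child with the lowest value: C (value 36).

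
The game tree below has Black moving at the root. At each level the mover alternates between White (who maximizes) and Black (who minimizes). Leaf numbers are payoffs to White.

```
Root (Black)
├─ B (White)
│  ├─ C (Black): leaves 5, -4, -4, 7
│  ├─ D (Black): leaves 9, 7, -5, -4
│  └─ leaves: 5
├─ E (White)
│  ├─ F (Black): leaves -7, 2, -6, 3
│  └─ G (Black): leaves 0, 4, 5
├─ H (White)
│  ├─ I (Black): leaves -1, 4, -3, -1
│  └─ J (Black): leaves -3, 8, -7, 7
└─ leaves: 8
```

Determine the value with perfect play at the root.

-3

C (Black): min(5, -4, -4, 7) = -4
D (Black): min(9, 7, -5, -4) = -5
B (White): max(-4, -5, 5) = 5
F (Black): min(-7, 2, -6, 3) = -7
G (Black): min(0, 4, 5) = 0
E (White): max(-7, 0) = 0
I (Black): min(-1, 4, -3, -1) = -3
J (Black): min(-3, 8, -7, 7) = -7
H (White): max(-3, -7) = -3
Root (Black): min(5, 0, -3, 8) = -3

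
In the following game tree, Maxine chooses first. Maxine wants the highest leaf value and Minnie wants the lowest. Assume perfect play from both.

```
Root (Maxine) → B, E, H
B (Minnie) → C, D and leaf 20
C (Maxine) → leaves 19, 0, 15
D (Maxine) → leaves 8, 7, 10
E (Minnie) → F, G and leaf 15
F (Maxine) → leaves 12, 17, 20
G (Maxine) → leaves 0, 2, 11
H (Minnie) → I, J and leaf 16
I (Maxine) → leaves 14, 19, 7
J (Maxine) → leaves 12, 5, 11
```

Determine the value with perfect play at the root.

12

C (Maxine): max(19, 0, 15) = 19
D (Maxine): max(8, 7, 10) = 10
B (Minnie): min(19, 10, 20) = 10
F (Maxine): max(12, 17, 20) = 20
G (Maxine): max(0, 2, 11) = 11
E (Minnie): min(20, 11, 15) = 11
I (Maxine): max(14, 19, 7) = 19
J (Maxine): max(12, 5, 11) = 12
H (Minnie): min(19, 12, 16) = 12
Root (Maxine): max(10, 11, 12) = 12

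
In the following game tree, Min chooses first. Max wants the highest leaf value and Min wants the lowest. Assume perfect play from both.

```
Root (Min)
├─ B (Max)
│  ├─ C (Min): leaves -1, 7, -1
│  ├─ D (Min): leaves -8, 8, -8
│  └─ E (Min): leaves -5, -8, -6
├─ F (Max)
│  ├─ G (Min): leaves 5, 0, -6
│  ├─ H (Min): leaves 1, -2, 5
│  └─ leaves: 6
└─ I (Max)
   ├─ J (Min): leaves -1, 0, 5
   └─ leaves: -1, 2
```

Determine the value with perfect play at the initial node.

C (Min): min(-1, 7, -1) = -1
D (Min): min(-8, 8, -8) = -8
E (Min): min(-5, -8, -6) = -8
B (Max): max(-1, -8, -8) = -1
G (Min): min(5, 0, -6) = -6
H (Min): min(1, -2, 5) = -2
F (Max): max(-6, -2, 6) = 6
J (Min): min(-1, 0, 5) = -1
I (Max): max(-1, -1, 2) = 2
Root (Min): min(-1, 6, 2) = -1

-1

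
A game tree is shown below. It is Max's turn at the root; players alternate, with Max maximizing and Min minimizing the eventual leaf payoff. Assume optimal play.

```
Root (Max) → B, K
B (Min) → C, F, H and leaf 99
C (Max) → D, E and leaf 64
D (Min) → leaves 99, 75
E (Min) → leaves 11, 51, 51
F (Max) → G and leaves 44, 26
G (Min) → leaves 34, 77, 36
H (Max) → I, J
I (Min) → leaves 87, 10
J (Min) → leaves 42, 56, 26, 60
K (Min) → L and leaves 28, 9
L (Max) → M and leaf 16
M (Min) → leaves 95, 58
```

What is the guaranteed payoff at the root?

D (Min): min(99, 75) = 75
E (Min): min(11, 51, 51) = 11
C (Max): max(75, 11, 64) = 75
G (Min): min(34, 77, 36) = 34
F (Max): max(34, 44, 26) = 44
I (Min): min(87, 10) = 10
J (Min): min(42, 56, 26, 60) = 26
H (Max): max(10, 26) = 26
B (Min): min(75, 44, 26, 99) = 26
M (Min): min(95, 58) = 58
L (Max): max(58, 16) = 58
K (Min): min(58, 28, 9) = 9
Root (Max): max(26, 9) = 26

26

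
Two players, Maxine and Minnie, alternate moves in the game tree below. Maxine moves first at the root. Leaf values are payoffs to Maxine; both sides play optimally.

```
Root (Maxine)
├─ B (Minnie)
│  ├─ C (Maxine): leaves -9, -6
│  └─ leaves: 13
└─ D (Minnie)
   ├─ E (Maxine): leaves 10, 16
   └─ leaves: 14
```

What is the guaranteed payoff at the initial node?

14

C (Maxine): max(-9, -6) = -6
B (Minnie): min(-6, 13) = -6
E (Maxine): max(10, 16) = 16
D (Minnie): min(16, 14) = 14
Root (Maxine): max(-6, 14) = 14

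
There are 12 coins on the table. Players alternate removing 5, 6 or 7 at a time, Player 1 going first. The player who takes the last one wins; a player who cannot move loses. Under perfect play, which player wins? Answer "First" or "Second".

Positions where the player to move wins (W) vs loses (L):
i:   0  1  2  3  4  5  6  7  8  9 10 11 12
     L  L  L  L  L  W  W  W  W  W  W  W  L
Position 12 is L, so the second player wins.

Second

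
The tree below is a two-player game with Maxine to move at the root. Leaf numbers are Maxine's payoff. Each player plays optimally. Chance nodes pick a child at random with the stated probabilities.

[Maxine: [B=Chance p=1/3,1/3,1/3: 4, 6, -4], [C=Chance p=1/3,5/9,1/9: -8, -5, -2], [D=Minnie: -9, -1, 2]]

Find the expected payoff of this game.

2

B (Chance): 1/3·4 + 1/3·6 + 1/3·-4 = 2
C (Chance): 1/3·-8 + 5/9·-5 + 1/9·-2 = -5.67
D (Minnie): min(-9, -1, 2) = -9
Root (Maxine): max(2, -5.67, -9) = 2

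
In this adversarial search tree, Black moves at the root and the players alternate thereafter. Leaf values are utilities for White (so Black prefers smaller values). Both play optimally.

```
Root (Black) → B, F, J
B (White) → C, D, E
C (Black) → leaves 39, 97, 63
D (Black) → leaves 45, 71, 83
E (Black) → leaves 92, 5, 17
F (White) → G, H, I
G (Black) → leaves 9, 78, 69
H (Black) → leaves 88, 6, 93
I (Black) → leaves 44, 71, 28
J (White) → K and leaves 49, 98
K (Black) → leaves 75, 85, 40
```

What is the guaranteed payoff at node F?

28

G: min(9, 78, 69) = 9
H: min(88, 6, 93) = 6
I: min(44, 71, 28) = 28
F: max(9, 6, 28) = 28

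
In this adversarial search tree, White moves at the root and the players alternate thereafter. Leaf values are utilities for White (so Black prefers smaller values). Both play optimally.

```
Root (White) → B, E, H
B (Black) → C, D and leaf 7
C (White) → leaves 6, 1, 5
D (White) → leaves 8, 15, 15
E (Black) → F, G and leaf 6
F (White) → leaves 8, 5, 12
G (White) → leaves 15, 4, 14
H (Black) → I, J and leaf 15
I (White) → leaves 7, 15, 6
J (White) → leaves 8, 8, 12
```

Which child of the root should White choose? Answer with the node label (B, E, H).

C (White): max(6, 1, 5) = 6
D (White): max(8, 15, 15) = 15
B (Black): min(6, 15, 7) = 6
F (White): max(8, 5, 12) = 12
G (White): max(15, 4, 14) = 15
E (Black): min(12, 15, 6) = 6
I (White): max(7, 15, 6) = 15
J (White): max(8, 8, 12) = 12
H (Black): min(15, 12, 15) = 12
Root (White): max(6, 6, 12) = 12
White picks the child with the highest value: H (value 12).

H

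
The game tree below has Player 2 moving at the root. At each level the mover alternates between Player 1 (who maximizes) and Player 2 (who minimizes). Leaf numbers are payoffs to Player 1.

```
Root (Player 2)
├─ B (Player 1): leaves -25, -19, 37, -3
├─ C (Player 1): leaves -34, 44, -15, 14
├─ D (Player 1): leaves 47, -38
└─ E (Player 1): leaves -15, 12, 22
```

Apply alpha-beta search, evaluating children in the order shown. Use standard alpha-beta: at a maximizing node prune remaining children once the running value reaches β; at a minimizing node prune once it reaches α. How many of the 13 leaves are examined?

10

B [α=-∞,β=+∞]: v=37
C [α=-∞,β=37]: v=44 after child 2 ≥ β → β-cutoff, skip 2
D [α=-∞,β=37]: v=47 after child 1 ≥ β → β-cutoff, skip 1
E [α=-∞,β=37]: v=22
Root [α=-∞,β=+∞]: v=22
Leaves evaluated: 10 of 13.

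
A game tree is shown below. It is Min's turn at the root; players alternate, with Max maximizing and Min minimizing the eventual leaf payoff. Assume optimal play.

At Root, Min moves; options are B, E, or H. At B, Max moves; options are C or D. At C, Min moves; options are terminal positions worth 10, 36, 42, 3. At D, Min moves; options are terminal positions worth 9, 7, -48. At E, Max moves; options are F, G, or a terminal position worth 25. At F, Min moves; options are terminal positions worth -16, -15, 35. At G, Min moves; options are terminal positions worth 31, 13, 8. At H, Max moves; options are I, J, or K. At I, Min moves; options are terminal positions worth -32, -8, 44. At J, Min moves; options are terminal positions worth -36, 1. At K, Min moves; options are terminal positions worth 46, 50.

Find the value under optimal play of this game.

C (Min): min(10, 36, 42, 3) = 3
D (Min): min(9, 7, -48) = -48
B (Max): max(3, -48) = 3
F (Min): min(-16, -15, 35) = -16
G (Min): min(31, 13, 8) = 8
E (Max): max(-16, 8, 25) = 25
I (Min): min(-32, -8, 44) = -32
J (Min): min(-36, 1) = -36
K (Min): min(46, 50) = 46
H (Max): max(-32, -36, 46) = 46
Root (Min): min(3, 25, 46) = 3

3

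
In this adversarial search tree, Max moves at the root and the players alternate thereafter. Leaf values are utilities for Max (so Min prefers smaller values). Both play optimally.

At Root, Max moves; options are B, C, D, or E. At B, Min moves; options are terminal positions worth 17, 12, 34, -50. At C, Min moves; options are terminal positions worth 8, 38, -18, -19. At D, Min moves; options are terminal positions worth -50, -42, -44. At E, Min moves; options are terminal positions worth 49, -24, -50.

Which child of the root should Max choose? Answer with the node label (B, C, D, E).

B (Min): min(17, 12, 34, -50) = -50
C (Min): min(8, 38, -18, -19) = -19
D (Min): min(-50, -42, -44) = -50
E (Min): min(49, -24, -50) = -50
Root (Max): max(-50, -19, -50, -50) = -19
Max picks the child with the highest value: C (value -19).

C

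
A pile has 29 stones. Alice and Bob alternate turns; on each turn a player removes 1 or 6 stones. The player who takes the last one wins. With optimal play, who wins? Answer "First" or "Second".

First

Positions where the player to move wins (W) vs loses (L):
i:   0  1  2  3  4  5  6  7  8  9 10 11 12 13 14 15 16 17 18 19 20 21 22 23 24 25 26 27 28 29
     L  W  L  W  L  W  W  L  W  L  W  L  W  W  L  W  L  W  L  W  W  L  W  L  W  L  W  W  L  W
Position 29 is W, so the first player wins.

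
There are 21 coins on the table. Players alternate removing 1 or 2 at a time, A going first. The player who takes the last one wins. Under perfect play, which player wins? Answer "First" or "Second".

Mark each pile size as W (mover wins) or L (mover loses):
i:   0  1  2  3  4  5  6  7  8  9 10 11 12 13 14 15 16 17 18 19 20 21
     L  W  W  L  W  W  L  W  W  L  W  W  L  W  W  L  W  W  L  W  W  L
Position 21 is L, so the second player wins.

Second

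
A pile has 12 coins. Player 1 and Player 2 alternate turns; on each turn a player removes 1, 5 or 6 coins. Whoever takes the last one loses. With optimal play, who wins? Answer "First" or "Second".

Second

Compute winning (W) and losing (L) positions by backward induction:
i:   0  1  2  3  4  5  6  7  8  9 10 11 12
     W  L  W  L  W  L  W  W  W  W  W  W  L
Position 12 is L, so the second player wins.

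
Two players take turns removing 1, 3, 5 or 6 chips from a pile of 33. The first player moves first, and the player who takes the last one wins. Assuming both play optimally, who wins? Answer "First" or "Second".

Second

Positions where the player to move wins (W) vs loses (L):
i:   0  1  2  3  4  5  6  7  8  9 10 11 12 13 14 15 16 17 18 19 20 21 22 23 24 25 26 27 28 29 30 31 32 33
     L  W  L  W  L  W  W  W  W  W  W  L  W  L  W  L  W  W  W  W  W  W  L  W  L  W  L  W  W  W  W  W  W  L
Position 33 is L, so the second player wins.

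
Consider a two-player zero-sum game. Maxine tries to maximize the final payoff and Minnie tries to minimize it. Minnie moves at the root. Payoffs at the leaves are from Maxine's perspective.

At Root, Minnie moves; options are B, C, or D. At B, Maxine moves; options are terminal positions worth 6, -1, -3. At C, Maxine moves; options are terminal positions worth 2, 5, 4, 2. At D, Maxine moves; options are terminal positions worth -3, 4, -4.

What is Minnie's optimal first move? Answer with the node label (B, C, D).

B (Maxine): max(6, -1, -3) = 6
C (Maxine): max(2, 5, 4, 2) = 5
D (Maxine): max(-3, 4, -4) = 4
Root (Minnie): min(6, 5, 4) = 4
Minnie picks the child with the lowest value: D (value 4).

D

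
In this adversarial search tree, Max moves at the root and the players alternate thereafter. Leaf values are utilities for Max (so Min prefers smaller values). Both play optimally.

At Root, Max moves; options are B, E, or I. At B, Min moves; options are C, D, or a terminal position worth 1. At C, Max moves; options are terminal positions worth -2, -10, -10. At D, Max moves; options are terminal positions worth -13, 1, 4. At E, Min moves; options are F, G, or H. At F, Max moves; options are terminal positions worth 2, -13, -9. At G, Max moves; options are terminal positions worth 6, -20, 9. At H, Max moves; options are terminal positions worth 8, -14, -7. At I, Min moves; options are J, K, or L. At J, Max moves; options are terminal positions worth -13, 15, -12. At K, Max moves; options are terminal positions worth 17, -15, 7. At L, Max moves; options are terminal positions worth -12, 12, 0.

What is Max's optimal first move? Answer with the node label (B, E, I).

I

C (Max): max(-2, -10, -10) = -2
D (Max): max(-13, 1, 4) = 4
B (Min): min(-2, 4, 1) = -2
F (Max): max(2, -13, -9) = 2
G (Max): max(6, -20, 9) = 9
H (Max): max(8, -14, -7) = 8
E (Min): min(2, 9, 8) = 2
J (Max): max(-13, 15, -12) = 15
K (Max): max(17, -15, 7) = 17
L (Max): max(-12, 12, 0) = 12
I (Min): min(15, 17, 12) = 12
Root (Max): max(-2, 2, 12) = 12
Max picks the child with the highest value: I (value 12).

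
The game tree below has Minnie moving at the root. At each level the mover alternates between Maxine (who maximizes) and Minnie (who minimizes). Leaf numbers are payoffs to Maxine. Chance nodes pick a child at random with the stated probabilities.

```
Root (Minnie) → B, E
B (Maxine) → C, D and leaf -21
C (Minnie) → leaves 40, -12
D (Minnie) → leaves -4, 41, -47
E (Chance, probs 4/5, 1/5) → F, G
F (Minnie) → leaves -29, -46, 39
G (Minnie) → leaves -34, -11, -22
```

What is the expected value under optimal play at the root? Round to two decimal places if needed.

-43.6

C (Minnie): min(40, -12) = -12
D (Minnie): min(-4, 41, -47) = -47
B (Maxine): max(-12, -47, -21) = -12
F (Minnie): min(-29, -46, 39) = -46
G (Minnie): min(-34, -11, -22) = -34
E (Chance): 4/5·-46 + 1/5·-34 = -43.6
Root (Minnie): min(-12, -43.6) = -43.6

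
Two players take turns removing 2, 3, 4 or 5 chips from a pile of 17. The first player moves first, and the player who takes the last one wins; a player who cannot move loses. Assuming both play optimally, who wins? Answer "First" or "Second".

First

Positions where the player to move wins (W) vs loses (L):
i:   0  1  2  3  4  5  6  7  8  9 10 11 12 13 14 15 16 17
     L  L  W  W  W  W  W  L  L  W  W  W  W  W  L  L  W  W
Position 17 is W, so the first player wins.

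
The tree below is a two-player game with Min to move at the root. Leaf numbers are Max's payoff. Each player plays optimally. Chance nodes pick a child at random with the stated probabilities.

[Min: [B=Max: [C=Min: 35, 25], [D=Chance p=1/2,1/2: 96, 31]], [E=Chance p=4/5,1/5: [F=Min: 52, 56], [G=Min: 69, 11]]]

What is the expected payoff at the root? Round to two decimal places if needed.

C (Min): min(35, 25) = 25
D (Chance): 1/2·96 + 1/2·31 = 63.5
B (Max): max(25, 63.5) = 63.5
F (Min): min(52, 56) = 52
G (Min): min(69, 11) = 11
E (Chance): 4/5·52 + 1/5·11 = 43.8
Root (Min): min(63.5, 43.8) = 43.8

43.8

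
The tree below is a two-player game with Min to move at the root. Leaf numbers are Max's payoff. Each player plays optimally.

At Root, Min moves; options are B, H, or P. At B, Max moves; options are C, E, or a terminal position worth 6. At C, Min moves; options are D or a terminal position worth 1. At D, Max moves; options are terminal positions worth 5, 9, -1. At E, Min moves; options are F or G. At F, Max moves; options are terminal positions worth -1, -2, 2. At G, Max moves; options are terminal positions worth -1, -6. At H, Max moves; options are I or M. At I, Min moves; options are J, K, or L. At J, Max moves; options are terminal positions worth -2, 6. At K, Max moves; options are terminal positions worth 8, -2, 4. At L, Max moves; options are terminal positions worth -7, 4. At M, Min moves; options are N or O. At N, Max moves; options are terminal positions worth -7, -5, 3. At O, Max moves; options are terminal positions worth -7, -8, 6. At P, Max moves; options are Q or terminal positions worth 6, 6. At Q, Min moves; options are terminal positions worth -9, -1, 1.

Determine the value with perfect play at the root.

4

D (Max): max(5, 9, -1) = 9
C (Min): min(9, 1) = 1
F (Max): max(-1, -2, 2) = 2
G (Max): max(-1, -6) = -1
E (Min): min(2, -1) = -1
B (Max): max(1, -1, 6) = 6
J (Max): max(-2, 6) = 6
K (Max): max(8, -2, 4) = 8
L (Max): max(-7, 4) = 4
I (Min): min(6, 8, 4) = 4
N (Max): max(-7, -5, 3) = 3
O (Max): max(-7, -8, 6) = 6
M (Min): min(3, 6) = 3
H (Max): max(4, 3) = 4
Q (Min): min(-9, -1, 1) = -9
P (Max): max(-9, 6, 6) = 6
Root (Min): min(6, 4, 6) = 4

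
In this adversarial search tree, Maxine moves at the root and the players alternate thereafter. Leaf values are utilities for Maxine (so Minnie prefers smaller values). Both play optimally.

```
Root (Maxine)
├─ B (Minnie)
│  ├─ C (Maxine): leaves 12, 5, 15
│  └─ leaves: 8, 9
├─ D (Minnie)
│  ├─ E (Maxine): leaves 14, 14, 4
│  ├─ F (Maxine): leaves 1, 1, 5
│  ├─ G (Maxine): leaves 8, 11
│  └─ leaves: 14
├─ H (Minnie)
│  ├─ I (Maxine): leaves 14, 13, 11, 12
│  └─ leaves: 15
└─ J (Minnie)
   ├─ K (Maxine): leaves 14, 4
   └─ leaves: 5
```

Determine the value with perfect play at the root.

14

C (Maxine): max(12, 5, 15) = 15
B (Minnie): min(15, 8, 9) = 8
E (Maxine): max(14, 14, 4) = 14
F (Maxine): max(1, 1, 5) = 5
G (Maxine): max(8, 11) = 11
D (Minnie): min(14, 5, 11, 14) = 5
I (Maxine): max(14, 13, 11, 12) = 14
H (Minnie): min(14, 15) = 14
K (Maxine): max(14, 4) = 14
J (Minnie): min(14, 5) = 5
Root (Maxine): max(8, 5, 14, 5) = 14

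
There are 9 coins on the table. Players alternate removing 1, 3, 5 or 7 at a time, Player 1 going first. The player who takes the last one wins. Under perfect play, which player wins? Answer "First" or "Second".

Compute winning (W) and losing (L) positions by backward induction:
i:   0  1  2  3  4  5  6  7  8  9
     L  W  L  W  L  W  L  W  L  W
Position 9 is W, so the first player wins.

First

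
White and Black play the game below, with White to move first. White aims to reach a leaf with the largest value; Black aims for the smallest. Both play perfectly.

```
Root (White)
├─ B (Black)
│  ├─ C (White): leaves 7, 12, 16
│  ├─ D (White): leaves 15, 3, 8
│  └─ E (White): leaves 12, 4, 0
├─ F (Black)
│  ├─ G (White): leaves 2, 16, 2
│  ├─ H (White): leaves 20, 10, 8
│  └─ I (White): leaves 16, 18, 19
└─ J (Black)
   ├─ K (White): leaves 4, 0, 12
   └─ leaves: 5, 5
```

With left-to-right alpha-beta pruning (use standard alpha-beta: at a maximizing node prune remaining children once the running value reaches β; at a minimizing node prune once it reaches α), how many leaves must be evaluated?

17

C [α=-∞,β=+∞]: v=16
D [α=-∞,β=16]: v=15
E [α=-∞,β=15]: v=12
B [α=-∞,β=+∞]: v=12
G [α=12,β=+∞]: v=16
H [α=12,β=16]: v=20 after child 1 ≥ β → β-cutoff, skip 2
I [α=12,β=16]: v=16 after child 1 ≥ β → β-cutoff, skip 2
F [α=12,β=+∞]: v=16
K [α=16,β=+∞]: v=12
J [α=16,β=+∞]: v=12 after child 1 ≤ α → α-cutoff, skip 2
Root [α=-∞,β=+∞]: v=16
Leaves evaluated: 17 of 23.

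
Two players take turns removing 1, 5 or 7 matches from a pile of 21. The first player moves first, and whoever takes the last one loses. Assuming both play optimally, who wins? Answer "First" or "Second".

W/L table (W = player to move can force a win):
i:   0  1  2  3  4  5  6  7  8  9 10 11 12 13 14 15 16 17 18 19 20 21
     W  L  W  L  W  L  W  L  W  L  W  L  W  L  W  L  W  L  W  L  W  L
Position 21 is L, so the second player wins.

Second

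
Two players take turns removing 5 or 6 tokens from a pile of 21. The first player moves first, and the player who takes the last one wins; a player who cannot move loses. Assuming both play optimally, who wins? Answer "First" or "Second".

First

i:   0  1  2  3  4  5  6  7  8  9 10 11 12 13 14 15 16 17 18 19 20 21
     L  L  L  L  L  W  W  W  W  W  W  L  L  L  L  L  W  W  W  W  W  W
Position 21 is W, so the first player wins.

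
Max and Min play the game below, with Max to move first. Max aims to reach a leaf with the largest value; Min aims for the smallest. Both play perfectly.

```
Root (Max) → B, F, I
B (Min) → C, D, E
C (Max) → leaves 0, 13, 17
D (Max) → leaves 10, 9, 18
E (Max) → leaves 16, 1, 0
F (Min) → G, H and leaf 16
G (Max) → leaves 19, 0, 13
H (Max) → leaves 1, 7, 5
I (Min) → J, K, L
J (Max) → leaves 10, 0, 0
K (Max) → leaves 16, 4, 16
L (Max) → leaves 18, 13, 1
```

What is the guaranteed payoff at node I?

J: max(10, 0, 0) = 10
K: max(16, 4, 16) = 16
L: max(18, 13, 1) = 18
I: min(10, 16, 18) = 10

10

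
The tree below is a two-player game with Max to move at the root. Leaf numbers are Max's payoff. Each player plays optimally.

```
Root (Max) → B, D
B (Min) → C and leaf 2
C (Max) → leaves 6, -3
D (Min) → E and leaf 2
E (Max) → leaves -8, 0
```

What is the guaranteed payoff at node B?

C: max(6, -3) = 6
B: min(6, 2) = 2

2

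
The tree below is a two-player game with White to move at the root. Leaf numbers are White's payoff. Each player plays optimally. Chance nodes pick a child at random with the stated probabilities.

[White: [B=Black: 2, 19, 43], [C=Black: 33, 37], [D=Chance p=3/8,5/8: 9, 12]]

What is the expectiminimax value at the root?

B (Black): min(2, 19, 43) = 2
C (Black): min(33, 37) = 33
D (Chance): 3/8·9 + 5/8·12 = 10.88
Root (White): max(2, 33, 10.88) = 33

33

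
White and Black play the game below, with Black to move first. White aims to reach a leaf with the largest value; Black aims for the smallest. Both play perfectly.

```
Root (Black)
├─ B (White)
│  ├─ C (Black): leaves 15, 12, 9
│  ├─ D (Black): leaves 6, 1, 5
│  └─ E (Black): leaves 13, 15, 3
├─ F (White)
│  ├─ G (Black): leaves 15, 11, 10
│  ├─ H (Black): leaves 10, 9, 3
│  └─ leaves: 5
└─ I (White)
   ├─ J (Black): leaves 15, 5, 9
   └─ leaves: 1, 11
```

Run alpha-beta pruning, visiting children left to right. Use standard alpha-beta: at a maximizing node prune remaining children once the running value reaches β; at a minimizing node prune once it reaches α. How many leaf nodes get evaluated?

15

C [α=-∞,β=+∞]: v=9
D [α=9,β=+∞]: v=6 after child 1 ≤ α → α-cutoff, skip 2
E [α=9,β=+∞]: v=3
B [α=-∞,β=+∞]: v=9
G [α=-∞,β=9]: v=10
F [α=-∞,β=9]: v=10 after child 1 ≥ β → β-cutoff, skip 2
J [α=-∞,β=9]: v=5
I [α=-∞,β=9]: v=11
Root [α=-∞,β=+∞]: v=9
Leaves evaluated: 15 of 21.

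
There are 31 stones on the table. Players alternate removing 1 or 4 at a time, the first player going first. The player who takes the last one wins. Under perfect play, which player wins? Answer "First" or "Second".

Compute winning (W) and losing (L) positions by backward induction:
i:   0  1  2  3  4  5  6  7  8  9 10 11 12 13 14 15 16 17 18 19 20 21 22 23 24 25 26 27 28 29 30 31
     L  W  L  W  W  L  W  L  W  W  L  W  L  W  W  L  W  L  W  W  L  W  L  W  W  L  W  L  W  W  L  W
Position 31 is W, so the first player wins.

First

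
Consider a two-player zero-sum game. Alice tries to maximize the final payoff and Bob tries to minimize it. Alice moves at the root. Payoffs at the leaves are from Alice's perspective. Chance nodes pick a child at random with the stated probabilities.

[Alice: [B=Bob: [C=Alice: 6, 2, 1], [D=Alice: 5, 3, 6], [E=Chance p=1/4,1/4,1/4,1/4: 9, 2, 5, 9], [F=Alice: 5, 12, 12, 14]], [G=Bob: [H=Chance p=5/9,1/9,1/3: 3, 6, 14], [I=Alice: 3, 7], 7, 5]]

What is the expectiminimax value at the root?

C (Alice): max(6, 2, 1) = 6
D (Alice): max(5, 3, 6) = 6
E (Chance): 1/4·9 + 1/4·2 + 1/4·5 + 1/4·9 = 6.25
F (Alice): max(5, 12, 12, 14) = 14
B (Bob): min(6, 6, 6.25, 14) = 6
H (Chance): 5/9·3 + 1/9·6 + 1/3·14 = 7
I (Alice): max(3, 7) = 7
G (Bob): min(7, 7, 7, 5) = 5
Root (Alice): max(6, 5) = 6

6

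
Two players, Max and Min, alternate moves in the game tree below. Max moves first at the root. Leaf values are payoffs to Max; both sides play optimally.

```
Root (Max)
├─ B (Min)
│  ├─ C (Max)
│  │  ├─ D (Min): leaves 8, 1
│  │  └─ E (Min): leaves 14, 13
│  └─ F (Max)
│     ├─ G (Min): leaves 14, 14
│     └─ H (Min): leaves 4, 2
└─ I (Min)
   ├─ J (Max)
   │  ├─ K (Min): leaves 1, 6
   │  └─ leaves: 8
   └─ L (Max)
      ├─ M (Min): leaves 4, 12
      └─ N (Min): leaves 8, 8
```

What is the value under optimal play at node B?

D: min(8, 1) = 1
E: min(14, 13) = 13
C: max(1, 13) = 13
G: min(14, 14) = 14
H: min(4, 2) = 2
F: max(14, 2) = 14
B: min(13, 14) = 13

13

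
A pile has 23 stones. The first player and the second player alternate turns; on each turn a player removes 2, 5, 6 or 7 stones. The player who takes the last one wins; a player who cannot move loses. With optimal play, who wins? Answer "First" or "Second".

First

Mark each pile size as W (mover wins) or L (mover loses):
i:   0  1  2  3  4  5  6  7  8  9 10 11 12 13 14 15 16 17 18 19 20 21 22 23
     L  L  W  W  L  W  W  W  W  W  W  W  L  L  W  W  L  W  W  W  W  W  W  W
Position 23 is W, so the first player wins.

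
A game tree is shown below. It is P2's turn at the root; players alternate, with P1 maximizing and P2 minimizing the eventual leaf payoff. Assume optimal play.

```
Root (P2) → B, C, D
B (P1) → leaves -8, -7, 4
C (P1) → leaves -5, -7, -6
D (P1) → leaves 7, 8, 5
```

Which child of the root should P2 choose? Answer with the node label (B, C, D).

B (P1): max(-8, -7, 4) = 4
C (P1): max(-5, -7, -6) = -5
D (P1): max(7, 8, 5) = 8
Root (P2): min(4, -5, 8) = -5
P2 picks the child with the lowest value: C (value -5).

C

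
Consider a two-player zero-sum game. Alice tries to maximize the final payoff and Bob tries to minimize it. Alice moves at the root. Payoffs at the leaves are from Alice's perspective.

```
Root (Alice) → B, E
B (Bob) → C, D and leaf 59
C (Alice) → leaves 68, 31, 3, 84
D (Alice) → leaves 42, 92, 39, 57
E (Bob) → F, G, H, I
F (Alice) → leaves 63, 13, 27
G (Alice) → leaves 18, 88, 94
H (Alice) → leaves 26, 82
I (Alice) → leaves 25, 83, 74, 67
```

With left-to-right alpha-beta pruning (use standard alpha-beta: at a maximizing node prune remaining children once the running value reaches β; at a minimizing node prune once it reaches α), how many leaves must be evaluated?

16

C [α=-∞,β=+∞]: v=84
D [α=-∞,β=84]: v=92 after child 2 ≥ β → β-cutoff, skip 2
B [α=-∞,β=+∞]: v=59
F [α=59,β=+∞]: v=63
G [α=59,β=63]: v=88 after child 2 ≥ β → β-cutoff, skip 1
H [α=59,β=63]: v=82
I [α=59,β=63]: v=83 after child 2 ≥ β → β-cutoff, skip 2
E [α=59,β=+∞]: v=63
Root [α=-∞,β=+∞]: v=63
Leaves evaluated: 16 of 21.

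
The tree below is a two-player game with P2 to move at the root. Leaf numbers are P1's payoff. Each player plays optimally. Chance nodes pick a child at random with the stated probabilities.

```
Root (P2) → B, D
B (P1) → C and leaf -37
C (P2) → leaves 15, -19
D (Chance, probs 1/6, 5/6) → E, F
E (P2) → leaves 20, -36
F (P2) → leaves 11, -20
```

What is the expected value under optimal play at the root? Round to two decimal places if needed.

C (P2): min(15, -19) = -19
B (P1): max(-19, -37) = -19
E (P2): min(20, -36) = -36
F (P2): min(11, -20) = -20
D (Chance): 1/6·-36 + 5/6·-20 = -22.67
Root (P2): min(-19, -22.67) = -22.67

-22.67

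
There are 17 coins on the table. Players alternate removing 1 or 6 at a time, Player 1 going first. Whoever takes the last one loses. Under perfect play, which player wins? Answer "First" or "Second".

Second

i:   0  1  2  3  4  5  6  7  8  9 10 11 12 13 14 15 16 17
     W  L  W  L  W  L  W  W  L  W  L  W  L  W  W  L  W  L
Position 17 is L, so the second player wins.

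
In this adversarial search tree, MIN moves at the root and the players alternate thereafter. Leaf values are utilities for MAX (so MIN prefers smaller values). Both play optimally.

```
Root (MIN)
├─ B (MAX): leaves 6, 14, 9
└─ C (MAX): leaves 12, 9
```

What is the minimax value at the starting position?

B (MAX): max(6, 14, 9) = 14
C (MAX): max(12, 9) = 12
Root (MIN): min(14, 12) = 12

12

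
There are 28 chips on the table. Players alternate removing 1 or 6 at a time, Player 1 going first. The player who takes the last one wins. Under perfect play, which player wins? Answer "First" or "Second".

Positions where the player to move wins (W) vs loses (L):
i:   0  1  2  3  4  5  6  7  8  9 10 11 12 13 14 15 16 17 18 19 20 21 22 23 24 25 26 27 28
     L  W  L  W  L  W  W  L  W  L  W  L  W  W  L  W  L  W  L  W  W  L  W  L  W  L  W  W  L
Position 28 is L, so the second player wins.

Second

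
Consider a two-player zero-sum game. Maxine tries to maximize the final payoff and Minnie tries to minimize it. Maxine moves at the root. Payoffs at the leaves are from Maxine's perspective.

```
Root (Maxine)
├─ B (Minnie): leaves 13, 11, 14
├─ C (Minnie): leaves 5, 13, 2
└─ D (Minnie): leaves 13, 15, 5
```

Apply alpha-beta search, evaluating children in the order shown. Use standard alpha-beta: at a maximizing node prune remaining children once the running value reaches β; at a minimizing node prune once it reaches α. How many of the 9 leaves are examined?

7

B [α=-∞,β=+∞]: v=11
C [α=11,β=+∞]: v=5 after child 1 ≤ α → α-cutoff, skip 2
D [α=11,β=+∞]: v=5
Root [α=-∞,β=+∞]: v=11
Leaves evaluated: 7 of 9.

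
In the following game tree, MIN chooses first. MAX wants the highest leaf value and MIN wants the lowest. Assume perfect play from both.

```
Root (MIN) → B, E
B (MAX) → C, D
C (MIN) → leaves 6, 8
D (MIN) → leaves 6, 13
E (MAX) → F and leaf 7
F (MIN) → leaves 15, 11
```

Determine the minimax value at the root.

C (MIN): min(6, 8) = 6
D (MIN): min(6, 13) = 6
B (MAX): max(6, 6) = 6
F (MIN): min(15, 11) = 11
E (MAX): max(11, 7) = 11
Root (MIN): min(6, 11) = 6

6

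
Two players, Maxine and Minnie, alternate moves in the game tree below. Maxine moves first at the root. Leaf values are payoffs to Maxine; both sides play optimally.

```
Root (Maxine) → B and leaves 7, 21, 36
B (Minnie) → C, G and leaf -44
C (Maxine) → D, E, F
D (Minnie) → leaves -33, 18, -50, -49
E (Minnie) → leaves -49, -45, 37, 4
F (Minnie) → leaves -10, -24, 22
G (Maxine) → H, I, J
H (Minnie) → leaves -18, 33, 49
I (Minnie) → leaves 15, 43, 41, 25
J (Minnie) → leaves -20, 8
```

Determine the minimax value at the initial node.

D (Minnie): min(-33, 18, -50, -49) = -50
E (Minnie): min(-49, -45, 37, 4) = -49
F (Minnie): min(-10, -24, 22) = -24
C (Maxine): max(-50, -49, -24) = -24
H (Minnie): min(-18, 33, 49) = -18
I (Minnie): min(15, 43, 41, 25) = 15
J (Minnie): min(-20, 8) = -20
G (Maxine): max(-18, 15, -20) = 15
B (Minnie): min(-24, 15, -44) = -44
Root (Maxine): max(-44, 7, 21, 36) = 36

36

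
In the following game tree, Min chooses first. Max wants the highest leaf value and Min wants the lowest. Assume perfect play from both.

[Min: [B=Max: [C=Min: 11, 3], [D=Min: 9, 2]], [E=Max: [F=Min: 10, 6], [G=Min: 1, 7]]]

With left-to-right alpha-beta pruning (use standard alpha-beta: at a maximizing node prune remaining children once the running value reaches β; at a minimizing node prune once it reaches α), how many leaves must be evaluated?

6

C [α=-∞,β=+∞]: v=3
D [α=3,β=+∞]: v=2
B [α=-∞,β=+∞]: v=3
F [α=-∞,β=3]: v=6
E [α=-∞,β=3]: v=6 after child 1 ≥ β → β-cutoff, skip 1
Root [α=-∞,β=+∞]: v=3
Leaves evaluated: 6 of 8.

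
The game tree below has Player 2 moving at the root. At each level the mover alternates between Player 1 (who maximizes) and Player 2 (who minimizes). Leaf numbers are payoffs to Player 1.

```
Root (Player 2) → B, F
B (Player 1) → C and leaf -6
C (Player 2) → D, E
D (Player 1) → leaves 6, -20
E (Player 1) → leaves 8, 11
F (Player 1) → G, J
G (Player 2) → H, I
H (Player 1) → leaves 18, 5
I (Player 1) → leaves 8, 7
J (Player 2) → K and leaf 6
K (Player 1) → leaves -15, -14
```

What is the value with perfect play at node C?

6

D: max(6, -20) = 6
E: max(8, 11) = 11
C: min(6, 11) = 6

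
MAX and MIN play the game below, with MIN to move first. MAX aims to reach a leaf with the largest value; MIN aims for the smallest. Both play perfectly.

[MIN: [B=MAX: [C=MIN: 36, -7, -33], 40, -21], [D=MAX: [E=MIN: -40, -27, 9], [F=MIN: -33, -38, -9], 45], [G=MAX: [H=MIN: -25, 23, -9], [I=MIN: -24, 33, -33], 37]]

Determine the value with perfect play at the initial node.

37

C (MIN): min(36, -7, -33) = -33
B (MAX): max(-33, 40, -21) = 40
E (MIN): min(-40, -27, 9) = -40
F (MIN): min(-33, -38, -9) = -38
D (MAX): max(-40, -38, 45) = 45
H (MIN): min(-25, 23, -9) = -25
I (MIN): min(-24, 33, -33) = -33
G (MAX): max(-25, -33, 37) = 37
Root (MIN): min(40, 45, 37) = 37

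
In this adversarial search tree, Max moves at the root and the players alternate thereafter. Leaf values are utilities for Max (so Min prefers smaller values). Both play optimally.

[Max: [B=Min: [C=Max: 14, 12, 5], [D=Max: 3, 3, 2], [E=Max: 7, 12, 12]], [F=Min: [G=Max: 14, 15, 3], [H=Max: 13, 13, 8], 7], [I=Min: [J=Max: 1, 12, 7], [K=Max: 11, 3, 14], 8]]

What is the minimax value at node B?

C: max(14, 12, 5) = 14
D: max(3, 3, 2) = 3
E: max(7, 12, 12) = 12
B: min(14, 3, 12) = 3

3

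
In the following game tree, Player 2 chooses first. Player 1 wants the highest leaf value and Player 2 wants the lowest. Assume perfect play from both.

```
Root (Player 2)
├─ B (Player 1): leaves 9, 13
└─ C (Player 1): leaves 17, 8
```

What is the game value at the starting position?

B (Player 1): max(9, 13) = 13
C (Player 1): max(17, 8) = 17
Root (Player 2): min(13, 17) = 13

13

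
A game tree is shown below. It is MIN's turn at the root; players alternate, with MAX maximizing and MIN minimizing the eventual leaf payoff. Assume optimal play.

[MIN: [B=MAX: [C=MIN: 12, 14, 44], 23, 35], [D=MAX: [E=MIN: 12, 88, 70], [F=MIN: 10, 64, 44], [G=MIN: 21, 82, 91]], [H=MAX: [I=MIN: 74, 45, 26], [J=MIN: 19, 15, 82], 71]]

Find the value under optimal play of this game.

C (MIN): min(12, 14, 44) = 12
B (MAX): max(12, 23, 35) = 35
E (MIN): min(12, 88, 70) = 12
F (MIN): min(10, 64, 44) = 10
G (MIN): min(21, 82, 91) = 21
D (MAX): max(12, 10, 21) = 21
I (MIN): min(74, 45, 26) = 26
J (MIN): min(19, 15, 82) = 15
H (MAX): max(26, 15, 71) = 71
Root (MIN): min(35, 21, 71) = 21

21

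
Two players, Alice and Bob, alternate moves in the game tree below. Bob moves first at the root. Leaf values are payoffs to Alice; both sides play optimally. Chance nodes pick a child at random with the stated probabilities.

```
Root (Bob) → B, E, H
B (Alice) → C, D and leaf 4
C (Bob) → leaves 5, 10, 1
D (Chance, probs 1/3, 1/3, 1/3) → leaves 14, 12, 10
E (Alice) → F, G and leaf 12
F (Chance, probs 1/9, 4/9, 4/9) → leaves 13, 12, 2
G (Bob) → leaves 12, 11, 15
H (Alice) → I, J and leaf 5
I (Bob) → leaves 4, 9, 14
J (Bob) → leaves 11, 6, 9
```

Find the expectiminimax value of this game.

6

C (Bob): min(5, 10, 1) = 1
D (Chance): 1/3·14 + 1/3·12 + 1/3·10 = 12
B (Alice): max(1, 12, 4) = 12
F (Chance): 1/9·13 + 4/9·12 + 4/9·2 = 7.67
G (Bob): min(12, 11, 15) = 11
E (Alice): max(7.67, 11, 12) = 12
I (Bob): min(4, 9, 14) = 4
J (Bob): min(11, 6, 9) = 6
H (Alice): max(4, 6, 5) = 6
Root (Bob): min(12, 12, 6) = 6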